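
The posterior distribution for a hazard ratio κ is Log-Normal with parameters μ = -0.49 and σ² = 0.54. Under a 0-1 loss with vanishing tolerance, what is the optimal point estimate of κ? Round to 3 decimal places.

0.357

Mode = exp(μ − σ²) = exp(-1.03) = 0.357.
Mean = exp(μ + σ²/2) = exp(-0.220) = 0.803.
This is the posterior mode — the MAP estimate.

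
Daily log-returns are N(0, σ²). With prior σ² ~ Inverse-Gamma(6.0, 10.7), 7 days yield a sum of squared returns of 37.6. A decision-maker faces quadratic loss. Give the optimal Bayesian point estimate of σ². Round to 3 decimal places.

Posterior: Inverse-Gamma(shape = 6.0+7/2 = 9.5, scale = 10.7+37.6/2 = 29.5).
Mode = β/(α+1) = 29.5/10.5 = 2.810.
Mean = β/(α−1) = 29.5/8.5 = 3.471.
Quadratic loss ⇒ the optimal estimator is the posterior mean.

3.471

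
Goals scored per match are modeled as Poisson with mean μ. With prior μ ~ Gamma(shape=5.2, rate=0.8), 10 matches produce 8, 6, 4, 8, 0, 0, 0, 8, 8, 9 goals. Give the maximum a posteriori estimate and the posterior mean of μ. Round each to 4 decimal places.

μ_MAP = 5.1111, E[μ|data] = 5.2037

Σ counts = 51. Posterior: Gamma(shape = 5.2+51 = 56.2, rate = 0.8+10 = 10.8).
Mode = (α−1)/β = 55.2/10.8 = 5.1111.
Mean = α/β = 56.2/10.8 = 5.2037.
Right-skewed posterior ⇒ mode < mean.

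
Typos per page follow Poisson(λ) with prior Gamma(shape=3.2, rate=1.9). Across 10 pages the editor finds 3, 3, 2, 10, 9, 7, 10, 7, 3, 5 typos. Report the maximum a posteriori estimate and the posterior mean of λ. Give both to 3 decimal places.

MAP: 5.143. Posterior mean: 5.227.

Σ counts = 59. Posterior: Gamma(shape = 3.2+59 = 62.2, rate = 1.9+10 = 11.9).
Mode = (α−1)/β = 61.2/11.9 = 5.143.
Mean = α/β = 62.2/11.9 = 5.227.
Mean > mode: the posterior has a right tail.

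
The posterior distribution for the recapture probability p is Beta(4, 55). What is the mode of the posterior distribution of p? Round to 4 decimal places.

0.0526

Mode = (4−1)/(4+55−2) = 3/57 = 0.0526.
Mean = 4/(4+55) = 4/59 = 0.0678.
This is the posterior mode — the MAP estimate.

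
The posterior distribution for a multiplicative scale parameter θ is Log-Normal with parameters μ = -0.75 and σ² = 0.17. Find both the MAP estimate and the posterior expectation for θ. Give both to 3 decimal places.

Mode = exp(μ − σ²) = exp(-0.92) = 0.399.
Mean = exp(μ + σ²/2) = exp(-0.665) = 0.514.
The posterior is right-skewed, so the mean exceeds the mode.

MAP = 0.399; posterior mean = 0.514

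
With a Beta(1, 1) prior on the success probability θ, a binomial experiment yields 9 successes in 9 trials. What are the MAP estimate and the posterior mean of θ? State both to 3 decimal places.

MAP = 1.000, posterior mean = 0.909

Posterior: Beta(1+9, 1+0) = Beta(10, 1).
Since β = 1 ≤ 1 and α > 1, the Beta density is monotone increasing on [0,1]; the mode is at 1.
Mean = 10/(10+1) = 0.909.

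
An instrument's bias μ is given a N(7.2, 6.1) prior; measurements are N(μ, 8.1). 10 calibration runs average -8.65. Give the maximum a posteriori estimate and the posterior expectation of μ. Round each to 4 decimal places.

Posterior for μ is Normal. Precision-weighted mean: (1/6.1·7.2 + 10/8.1·-8.65) / (1/6.1 + 10/8.1) = -6.7920.
A Normal posterior is symmetric, so mode = mean.

μ_MAP = -6.7920, E[μ|data] = -6.7920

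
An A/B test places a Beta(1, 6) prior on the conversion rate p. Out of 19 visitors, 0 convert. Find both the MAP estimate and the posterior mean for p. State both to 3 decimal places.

Posterior: Beta(1+0, 6+19) = Beta(1, 25).
Since α = 1 ≤ 1 and β > 1, the Beta density is monotone decreasing on [0,1]; the mode is at 0.
Mean = 1/(1+25) = 0.038.
The posterior is right-skewed, so the mean exceeds the mode.

MAP: 0.000. Posterior mean: 0.038.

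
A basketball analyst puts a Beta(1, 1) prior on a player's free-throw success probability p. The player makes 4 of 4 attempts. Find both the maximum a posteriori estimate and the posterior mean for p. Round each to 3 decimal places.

MAP = 1.000; posterior mean = 0.833

Posterior: Beta(1+4, 1+0) = Beta(5, 1).
Since β = 1 ≤ 1 and α > 1, the Beta density is monotone increasing on [0,1]; the mode is at 1.
Mean = 5/(5+1) = 0.833.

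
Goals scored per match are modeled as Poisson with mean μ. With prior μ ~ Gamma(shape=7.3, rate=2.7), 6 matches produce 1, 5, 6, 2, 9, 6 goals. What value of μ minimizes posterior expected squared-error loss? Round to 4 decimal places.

4.1724

Σ counts = 29. Posterior: Gamma(shape = 7.3+29 = 36.3, rate = 2.7+6 = 8.7).
Mode = (α−1)/β = 35.3/8.7 = 4.0575.
Mean = α/β = 36.3/8.7 = 4.1724.
Squared-error loss ⇒ the optimal estimator is the posterior mean.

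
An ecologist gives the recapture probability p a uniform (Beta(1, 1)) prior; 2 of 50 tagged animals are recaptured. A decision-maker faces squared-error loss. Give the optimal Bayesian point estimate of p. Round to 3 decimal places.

Posterior: Beta(1+2, 1+48) = Beta(3, 49).
Mode = (3−1)/(3+49−2) = 2/50 = 0.040.
With a flat prior the MAP equals the MLE, 2/50.
Mean = 3/(3+49) = 3/52 = 0.058.
Squared-error loss ⇒ the optimal estimator is the posterior mean.

0.058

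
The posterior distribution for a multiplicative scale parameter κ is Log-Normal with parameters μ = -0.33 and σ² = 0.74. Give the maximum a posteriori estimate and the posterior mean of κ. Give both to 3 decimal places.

κ_MAP = 0.343, E[κ|data] = 1.041

Mode = exp(μ − σ²) = exp(-1.07) = 0.343.
Mean = exp(μ + σ²/2) = exp(0.040) = 1.041.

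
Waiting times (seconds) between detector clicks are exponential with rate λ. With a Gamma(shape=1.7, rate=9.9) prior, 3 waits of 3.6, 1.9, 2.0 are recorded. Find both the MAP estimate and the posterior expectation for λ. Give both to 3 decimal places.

λ_MAP = 0.213, E[λ|data] = 0.270

Σ times = 7.5. Posterior: Gamma(shape = 1.7+3 = 4.7, rate = 9.9+7.5 = 17.4).
Mode = (α−1)/β = 3.7/17.4 = 0.213.
Mean = α/β = 4.7/17.4 = 0.270.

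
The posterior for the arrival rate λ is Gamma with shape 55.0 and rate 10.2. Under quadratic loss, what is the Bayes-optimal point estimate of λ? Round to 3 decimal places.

5.392

Mode = (α−1)/β = 54.0/10.2 = 5.294.
Mean = α/β = 55.0/10.2 = 5.392.
Quadratic loss ⇒ the optimal estimator is the posterior mean.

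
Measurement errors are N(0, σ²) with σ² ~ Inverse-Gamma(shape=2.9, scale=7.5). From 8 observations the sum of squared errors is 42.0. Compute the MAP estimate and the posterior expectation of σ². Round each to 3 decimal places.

Posterior: Inverse-Gamma(shape = 2.9+8/2 = 6.9, scale = 7.5+42.0/2 = 28.5).
Mode = β/(α+1) = 28.5/7.9 = 3.608.
Mean = β/(α−1) = 28.5/5.9 = 4.831.
The mean is pulled above the mode by the posterior's right skew.

MAP estimate = 3.608, posterior expectation = 4.831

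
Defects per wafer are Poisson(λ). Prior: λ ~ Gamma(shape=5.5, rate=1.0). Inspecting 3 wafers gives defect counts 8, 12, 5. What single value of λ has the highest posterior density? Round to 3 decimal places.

Σ counts = 25. Posterior: Gamma(shape = 5.5+25 = 30.5, rate = 1.0+3 = 4.0).
Mode = (α−1)/β = 29.5/4.0 = 7.375.
Mean = α/β = 30.5/4.0 = 7.625.
This is the posterior mode — the MAP estimate.

7.375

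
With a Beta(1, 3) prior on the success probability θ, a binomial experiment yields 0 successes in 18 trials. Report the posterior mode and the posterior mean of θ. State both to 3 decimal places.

Posterior: Beta(1+0, 3+18) = Beta(1, 21).
Since α = 1 ≤ 1 and β > 1, the Beta density is monotone decreasing on [0,1]; the mode is at 0.
Mean = 1/(1+21) = 0.045.

MAP = 0.000; posterior mean = 0.045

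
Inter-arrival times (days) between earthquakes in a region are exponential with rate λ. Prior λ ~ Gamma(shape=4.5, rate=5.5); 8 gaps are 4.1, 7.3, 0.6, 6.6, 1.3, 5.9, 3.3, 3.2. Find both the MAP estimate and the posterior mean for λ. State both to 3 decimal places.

Σ times = 32.3. Posterior: Gamma(shape = 4.5+8 = 12.5, rate = 5.5+32.3 = 37.8).
Mode = (α−1)/β = 11.5/37.8 = 0.304.
Mean = α/β = 12.5/37.8 = 0.331.

λ_MAP = 0.304, E[λ|data] = 0.331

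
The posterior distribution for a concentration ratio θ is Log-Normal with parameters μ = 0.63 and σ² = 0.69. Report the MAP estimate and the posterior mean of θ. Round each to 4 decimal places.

Mode = exp(μ − σ²) = exp(-0.06) = 0.9418.
Mean = exp(μ + σ²/2) = exp(0.975) = 2.6512.

MAP: 0.9418. Posterior mean: 2.6512.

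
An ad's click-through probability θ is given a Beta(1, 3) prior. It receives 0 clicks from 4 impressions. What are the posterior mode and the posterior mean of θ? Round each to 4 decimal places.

posterior mode = 0.0000, posterior mean = 0.1250

Posterior: Beta(1+0, 3+4) = Beta(1, 7).
Since α = 1 ≤ 1 and β > 1, the Beta density is monotone decreasing on [0,1]; the mode is at 0.
Mean = 1/(1+7) = 0.1250.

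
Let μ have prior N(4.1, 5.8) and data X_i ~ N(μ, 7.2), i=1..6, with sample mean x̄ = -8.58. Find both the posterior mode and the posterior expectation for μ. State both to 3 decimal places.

Posterior for μ is Normal. Precision-weighted mean: (1/5.8·4.1 + 6/7.2·-8.58) / (1/5.8 + 6/7.2) = -6.406.
A Normal posterior is symmetric, so mode = mean.

MAP = -6.406; posterior mean = -6.406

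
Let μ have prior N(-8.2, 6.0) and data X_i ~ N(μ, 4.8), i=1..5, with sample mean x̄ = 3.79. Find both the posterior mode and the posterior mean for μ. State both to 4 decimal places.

posterior mode = 2.1362, posterior mean = 2.1362

Posterior for μ is Normal. Precision-weighted mean: (1/6.0·-8.2 + 5/4.8·3.79) / (1/6.0 + 5/4.8) = 2.1362.
A Normal posterior is symmetric, so mode = mean.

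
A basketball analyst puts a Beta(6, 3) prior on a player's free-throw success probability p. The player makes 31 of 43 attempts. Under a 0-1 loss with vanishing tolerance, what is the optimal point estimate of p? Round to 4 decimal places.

Posterior: Beta(6+31, 3+12) = Beta(37, 15).
Mode = (37−1)/(37+15−2) = 36/50 = 0.7200.
Mean = 37/(37+15) = 37/52 = 0.7115.
This is the posterior mode — the MAP estimate.

0.7200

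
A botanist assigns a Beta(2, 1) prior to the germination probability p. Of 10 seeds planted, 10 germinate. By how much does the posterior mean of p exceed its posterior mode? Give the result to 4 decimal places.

-0.0769

Posterior: Beta(2+10, 1+0) = Beta(12, 1).
Since β = 1 ≤ 1 and α > 1, the Beta density is monotone increasing on [0,1]; the mode is at 1.
Mean = 12/(12+1) = 0.9231.
Difference = 0.9231 − 1.0000 = -0.0769.
Left-skewed posterior ⇒ mean < mode.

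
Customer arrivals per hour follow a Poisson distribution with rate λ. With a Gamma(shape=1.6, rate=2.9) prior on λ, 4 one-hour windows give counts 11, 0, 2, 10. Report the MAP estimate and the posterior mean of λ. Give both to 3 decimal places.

MAP = 3.420; posterior mean = 3.565

Σ counts = 23. Posterior: Gamma(shape = 1.6+23 = 24.6, rate = 2.9+4 = 6.9).
Mode = (α−1)/β = 23.6/6.9 = 3.420.
Mean = α/β = 24.6/6.9 = 3.565.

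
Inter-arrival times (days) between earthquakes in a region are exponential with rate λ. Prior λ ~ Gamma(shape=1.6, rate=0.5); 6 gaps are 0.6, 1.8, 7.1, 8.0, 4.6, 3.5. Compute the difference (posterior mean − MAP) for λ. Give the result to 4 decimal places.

Σ times = 25.6. Posterior: Gamma(shape = 1.6+6 = 7.6, rate = 0.5+25.6 = 26.1).
Mode = (α−1)/β = 6.6/26.1 = 0.2529.
Mean = α/β = 7.6/26.1 = 0.2912.
Difference = 0.2912 − 0.2529 = 0.0383.
Right-skewed posterior ⇒ mode < mean.

0.0383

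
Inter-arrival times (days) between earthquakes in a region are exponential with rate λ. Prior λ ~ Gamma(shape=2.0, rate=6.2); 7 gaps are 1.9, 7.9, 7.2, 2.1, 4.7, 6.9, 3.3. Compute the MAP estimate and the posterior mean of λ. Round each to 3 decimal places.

Σ times = 34.0. Posterior: Gamma(shape = 2.0+7 = 9.0, rate = 6.2+34.0 = 40.2).
Mode = (α−1)/β = 8.0/40.2 = 0.199.
Mean = α/β = 9.0/40.2 = 0.224.
Right-skewed posterior ⇒ mode < mean.

MAP = 0.199, posterior mean = 0.224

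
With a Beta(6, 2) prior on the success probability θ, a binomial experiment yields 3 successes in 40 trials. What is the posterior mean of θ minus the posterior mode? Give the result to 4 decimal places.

Posterior: Beta(6+3, 2+37) = Beta(9, 39).
Mode = (9−1)/(9+39−2) = 8/46 = 0.1739.
Mean = 9/(9+39) = 9/48 = 0.1875.
Difference = 0.1875 − 0.1739 = 0.0136.

0.0136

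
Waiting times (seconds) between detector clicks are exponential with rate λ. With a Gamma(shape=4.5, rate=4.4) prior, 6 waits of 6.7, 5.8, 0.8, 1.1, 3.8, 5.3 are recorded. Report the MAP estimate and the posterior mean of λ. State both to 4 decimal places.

Σ times = 23.5. Posterior: Gamma(shape = 4.5+6 = 10.5, rate = 4.4+23.5 = 27.9).
Mode = (α−1)/β = 9.5/27.9 = 0.3405.
Mean = α/β = 10.5/27.9 = 0.3763.
The posterior is right-skewed, so the mean exceeds the mode.

MAP = 0.3405, posterior mean = 0.3763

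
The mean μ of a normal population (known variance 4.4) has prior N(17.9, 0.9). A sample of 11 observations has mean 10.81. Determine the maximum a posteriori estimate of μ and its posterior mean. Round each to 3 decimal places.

maximum a posteriori estimate = 12.992, posterior mean = 12.992

Posterior for μ is Normal. Precision-weighted mean: (1/0.9·17.9 + 11/4.4·10.81) / (1/0.9 + 11/4.4) = 12.992.
A Normal posterior is symmetric, so mode = mean.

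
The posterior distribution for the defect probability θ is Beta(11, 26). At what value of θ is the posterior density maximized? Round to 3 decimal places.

0.286

Mode = (11−1)/(11+26−2) = 10/35 = 0.286.
Mean = 11/(11+26) = 11/37 = 0.297.
This is the posterior mode — the MAP estimate.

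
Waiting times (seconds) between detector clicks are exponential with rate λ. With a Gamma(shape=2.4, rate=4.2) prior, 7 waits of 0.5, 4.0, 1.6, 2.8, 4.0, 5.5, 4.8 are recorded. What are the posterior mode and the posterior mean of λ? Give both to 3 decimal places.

Σ times = 23.2. Posterior: Gamma(shape = 2.4+7 = 9.4, rate = 4.2+23.2 = 27.4).
Mode = (α−1)/β = 8.4/27.4 = 0.307.
Mean = α/β = 9.4/27.4 = 0.343.

λ_MAP = 0.307, E[λ|data] = 0.343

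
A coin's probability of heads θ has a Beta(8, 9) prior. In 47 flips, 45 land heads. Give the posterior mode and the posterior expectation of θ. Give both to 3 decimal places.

Posterior: Beta(8+45, 9+2) = Beta(53, 11).
Mode = (53−1)/(53+11−2) = 52/62 = 0.839.
Mean = 53/(53+11) = 53/64 = 0.828.

MAP = 0.839, posterior mean = 0.828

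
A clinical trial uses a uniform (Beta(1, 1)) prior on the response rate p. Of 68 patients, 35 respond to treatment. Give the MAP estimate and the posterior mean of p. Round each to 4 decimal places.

MAP = 0.5147, posterior mean = 0.5143

Posterior: Beta(1+35, 1+33) = Beta(36, 34).
Mode = (36−1)/(36+34−2) = 35/68 = 0.5147.
With a flat prior the MAP equals the MLE, 35/68.
Mean = 36/(36+34) = 36/70 = 0.5143.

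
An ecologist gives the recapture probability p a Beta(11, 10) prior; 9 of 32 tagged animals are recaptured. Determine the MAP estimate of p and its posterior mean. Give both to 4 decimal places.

MAP = 0.3725; posterior mean = 0.3774

Posterior: Beta(11+9, 10+23) = Beta(20, 33).
Mode = (20−1)/(20+33−2) = 19/51 = 0.3725.
Mean = 20/(20+33) = 20/53 = 0.3774.
Mean > mode: the posterior has a right tail.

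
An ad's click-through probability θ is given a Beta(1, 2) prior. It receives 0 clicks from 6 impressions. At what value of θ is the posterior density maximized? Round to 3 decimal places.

0.000

Posterior: Beta(1+0, 2+6) = Beta(1, 8).
Since α = 1 ≤ 1 and β > 1, the Beta density is monotone decreasing on [0,1]; the mode is at 0.
Mean = 1/(1+8) = 0.111.
This is the posterior mode — the MAP estimate.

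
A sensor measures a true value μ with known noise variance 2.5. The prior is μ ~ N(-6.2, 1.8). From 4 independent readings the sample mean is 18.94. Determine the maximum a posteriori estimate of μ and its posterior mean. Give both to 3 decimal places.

Posterior for μ is Normal. Precision-weighted mean: (1/1.8·-6.2 + 4/2.5·18.94) / (1/1.8 + 4/2.5) = 12.461.
A Normal posterior is symmetric, so mode = mean.

MAP: 12.461. Posterior mean: 12.461.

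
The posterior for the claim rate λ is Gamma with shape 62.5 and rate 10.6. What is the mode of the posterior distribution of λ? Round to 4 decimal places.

Mode = (α−1)/β = 61.5/10.6 = 5.8019.
Mean = α/β = 62.5/10.6 = 5.8962.
This is the posterior mode — the MAP estimate.

5.8019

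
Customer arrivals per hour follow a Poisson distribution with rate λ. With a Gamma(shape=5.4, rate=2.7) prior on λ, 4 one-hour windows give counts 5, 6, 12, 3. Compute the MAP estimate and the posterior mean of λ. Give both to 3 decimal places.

Σ counts = 26. Posterior: Gamma(shape = 5.4+26 = 31.4, rate = 2.7+4 = 6.7).
Mode = (α−1)/β = 30.4/6.7 = 4.537.
Mean = α/β = 31.4/6.7 = 4.687.
The posterior is right-skewed, so the mean exceeds the mode.

MAP = 4.537; posterior mean = 4.687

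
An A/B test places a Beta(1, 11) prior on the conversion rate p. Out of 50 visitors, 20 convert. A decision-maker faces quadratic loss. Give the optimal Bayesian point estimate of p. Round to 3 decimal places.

Posterior: Beta(1+20, 11+30) = Beta(21, 41).
Mode = (21−1)/(21+41−2) = 20/60 = 0.333.
Mean = 21/(21+41) = 21/62 = 0.339.
Quadratic loss ⇒ the optimal estimator is the posterior mean.

0.339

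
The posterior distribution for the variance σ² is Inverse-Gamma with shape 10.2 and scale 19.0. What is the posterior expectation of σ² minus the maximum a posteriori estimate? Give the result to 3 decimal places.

0.369

Mode = β/(α+1) = 19.0/11.2 = 1.696.
Mean = β/(α−1) = 19.0/9.2 = 2.065.
Difference = 2.065 − 1.696 = 0.369.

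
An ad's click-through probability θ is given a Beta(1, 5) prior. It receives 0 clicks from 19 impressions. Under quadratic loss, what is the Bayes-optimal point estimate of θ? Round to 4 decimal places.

0.0400

Posterior: Beta(1+0, 5+19) = Beta(1, 24).
Since α = 1 ≤ 1 and β > 1, the Beta density is monotone decreasing on [0,1]; the mode is at 0.
Mean = 1/(1+24) = 0.0400.
Quadratic loss ⇒ the optimal estimator is the posterior mean.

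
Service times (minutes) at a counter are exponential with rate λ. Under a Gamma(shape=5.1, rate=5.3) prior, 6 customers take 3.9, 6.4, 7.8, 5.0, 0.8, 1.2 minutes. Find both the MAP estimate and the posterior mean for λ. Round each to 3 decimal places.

Σ times = 25.1. Posterior: Gamma(shape = 5.1+6 = 11.1, rate = 5.3+25.1 = 30.4).
Mode = (α−1)/β = 10.1/30.4 = 0.332.
Mean = α/β = 11.1/30.4 = 0.365.
Right-skewed posterior ⇒ mode < mean.

MAP = 0.332, posterior mean = 0.365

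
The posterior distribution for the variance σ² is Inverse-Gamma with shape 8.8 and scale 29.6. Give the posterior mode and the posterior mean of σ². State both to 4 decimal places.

Mode = β/(α+1) = 29.6/9.8 = 3.0204.
Mean = β/(α−1) = 29.6/7.8 = 3.7949.
The mean is pulled above the mode by the posterior's right skew.

posterior mode = 3.0204, posterior mean = 3.7949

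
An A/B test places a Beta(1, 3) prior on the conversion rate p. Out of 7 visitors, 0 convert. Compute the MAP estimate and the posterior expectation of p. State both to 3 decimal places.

MAP estimate = 0.000, posterior expectation = 0.091

Posterior: Beta(1+0, 3+7) = Beta(1, 10).
Since α = 1 ≤ 1 and β > 1, the Beta density is monotone decreasing on [0,1]; the mode is at 0.
Mean = 1/(1+10) = 0.091.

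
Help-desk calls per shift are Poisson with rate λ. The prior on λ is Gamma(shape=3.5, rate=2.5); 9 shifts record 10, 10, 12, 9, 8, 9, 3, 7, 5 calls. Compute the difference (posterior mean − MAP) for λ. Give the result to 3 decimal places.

0.087

Σ counts = 73. Posterior: Gamma(shape = 3.5+73 = 76.5, rate = 2.5+9 = 11.5).
Mode = (α−1)/β = 75.5/11.5 = 6.565.
Mean = α/β = 76.5/11.5 = 6.652.
Difference = 6.652 − 6.565 = 0.087.
Mean > mode: the posterior has a right tail.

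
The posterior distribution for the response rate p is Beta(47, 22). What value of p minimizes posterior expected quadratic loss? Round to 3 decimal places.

Mode = (47−1)/(47+22−2) = 46/67 = 0.687.
Mean = 47/(47+22) = 47/69 = 0.681.
Quadratic loss ⇒ the optimal estimator is the posterior mean.

0.681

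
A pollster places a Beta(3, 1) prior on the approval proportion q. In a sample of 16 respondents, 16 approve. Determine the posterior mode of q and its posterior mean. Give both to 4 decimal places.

Posterior: Beta(3+16, 1+0) = Beta(19, 1).
Since β = 1 ≤ 1 and α > 1, the Beta density is monotone increasing on [0,1]; the mode is at 1.
Mean = 19/(19+1) = 0.9500.
Left-skewed posterior ⇒ mean < mode.

posterior mode = 1.0000, posterior mean = 0.9500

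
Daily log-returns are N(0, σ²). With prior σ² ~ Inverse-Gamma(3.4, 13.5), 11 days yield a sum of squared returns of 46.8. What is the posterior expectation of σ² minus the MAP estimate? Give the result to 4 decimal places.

0.9436

Posterior: Inverse-Gamma(shape = 3.4+11/2 = 8.9, scale = 13.5+46.8/2 = 36.9).
Mode = β/(α+1) = 36.9/9.9 = 3.7273.
Mean = β/(α−1) = 36.9/7.9 = 4.6709.
Difference = 4.6709 − 3.7273 = 0.9436.
Right-skewed posterior ⇒ mode < mean.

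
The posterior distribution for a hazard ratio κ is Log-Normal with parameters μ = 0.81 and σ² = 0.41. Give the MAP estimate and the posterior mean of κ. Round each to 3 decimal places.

Mode = exp(μ − σ²) = exp(0.40) = 1.492.
Mean = exp(μ + σ²/2) = exp(1.015) = 2.759.

MAP estimate = 1.492, posterior mean = 2.759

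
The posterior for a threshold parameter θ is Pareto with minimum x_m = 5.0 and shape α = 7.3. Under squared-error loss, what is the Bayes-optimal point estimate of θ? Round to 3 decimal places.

The Pareto density is strictly decreasing on [x_m, ∞), so the mode is x_m = 5.000.
Mean = α·x_m/(α−1) = 7.3·5.0/6.3 = 5.794.
Squared-error loss ⇒ the optimal estimator is the posterior mean.

5.794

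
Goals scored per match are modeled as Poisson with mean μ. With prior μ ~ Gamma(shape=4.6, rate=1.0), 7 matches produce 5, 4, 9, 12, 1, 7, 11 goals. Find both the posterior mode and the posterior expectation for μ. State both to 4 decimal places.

MAP = 6.5750, posterior mean = 6.7000

Σ counts = 49. Posterior: Gamma(shape = 4.6+49 = 53.6, rate = 1.0+7 = 8.0).
Mode = (α−1)/β = 52.6/8.0 = 6.5750.
Mean = α/β = 53.6/8.0 = 6.7000.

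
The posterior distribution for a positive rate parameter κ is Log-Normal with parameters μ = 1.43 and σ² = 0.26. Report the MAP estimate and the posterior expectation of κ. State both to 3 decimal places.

Mode = exp(μ − σ²) = exp(1.17) = 3.222.
Mean = exp(μ + σ²/2) = exp(1.560) = 4.759.

MAP = 3.222, posterior mean = 4.759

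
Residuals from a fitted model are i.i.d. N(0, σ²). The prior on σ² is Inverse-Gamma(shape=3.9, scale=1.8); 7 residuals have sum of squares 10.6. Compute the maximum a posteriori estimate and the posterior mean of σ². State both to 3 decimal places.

Posterior: Inverse-Gamma(shape = 3.9+7/2 = 7.4, scale = 1.8+10.6/2 = 7.1).
Mode = β/(α+1) = 7.1/8.4 = 0.845.
Mean = β/(α−1) = 7.1/6.4 = 1.109.

maximum a posteriori estimate = 0.845, posterior mean = 1.109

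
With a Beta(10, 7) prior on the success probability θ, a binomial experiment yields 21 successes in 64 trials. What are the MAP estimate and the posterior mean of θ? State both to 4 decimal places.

θ_MAP = 0.3797, E[θ|data] = 0.3827

Posterior: Beta(10+21, 7+43) = Beta(31, 50).
Mode = (31−1)/(31+50−2) = 30/79 = 0.3797.
Mean = 31/(31+50) = 31/81 = 0.3827.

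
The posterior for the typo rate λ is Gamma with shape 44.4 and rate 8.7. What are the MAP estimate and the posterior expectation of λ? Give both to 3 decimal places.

MAP = 4.989; posterior mean = 5.103

Mode = (α−1)/β = 43.4/8.7 = 4.989.
Mean = α/β = 44.4/8.7 = 5.103.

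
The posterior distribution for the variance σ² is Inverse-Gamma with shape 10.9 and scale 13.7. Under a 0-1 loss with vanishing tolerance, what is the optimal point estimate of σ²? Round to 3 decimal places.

1.151

Mode = β/(α+1) = 13.7/11.9 = 1.151.
Mean = β/(α−1) = 13.7/9.9 = 1.384.
This is the posterior mode — the MAP estimate.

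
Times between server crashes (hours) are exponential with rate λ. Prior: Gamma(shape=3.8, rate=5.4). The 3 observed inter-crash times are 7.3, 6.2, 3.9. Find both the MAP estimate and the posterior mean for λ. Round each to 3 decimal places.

MAP estimate = 0.254, posterior mean = 0.298

Σ times = 17.4. Posterior: Gamma(shape = 3.8+3 = 6.8, rate = 5.4+17.4 = 22.8).
Mode = (α−1)/β = 5.8/22.8 = 0.254.
Mean = α/β = 6.8/22.8 = 0.298.
Right-skewed posterior ⇒ mode < mean.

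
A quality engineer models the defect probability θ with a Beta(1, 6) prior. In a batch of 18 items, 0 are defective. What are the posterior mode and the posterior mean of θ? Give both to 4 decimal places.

MAP: 0.0000. Posterior mean: 0.0400.

Posterior: Beta(1+0, 6+18) = Beta(1, 24).
Since α = 1 ≤ 1 and β > 1, the Beta density is monotone decreasing on [0,1]; the mode is at 0.
Mean = 1/(1+24) = 0.0400.
Right-skewed posterior ⇒ mode < mean.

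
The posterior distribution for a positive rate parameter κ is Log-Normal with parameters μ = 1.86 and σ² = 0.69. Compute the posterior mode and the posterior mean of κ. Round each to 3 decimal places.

MAP = 3.222; posterior mean = 9.070

Mode = exp(μ − σ²) = exp(1.17) = 3.222.
Mean = exp(μ + σ²/2) = exp(2.205) = 9.070.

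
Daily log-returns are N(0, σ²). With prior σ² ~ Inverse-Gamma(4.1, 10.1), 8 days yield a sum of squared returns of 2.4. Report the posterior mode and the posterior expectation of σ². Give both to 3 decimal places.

Posterior: Inverse-Gamma(shape = 4.1+8/2 = 8.1, scale = 10.1+2.4/2 = 11.3).
Mode = β/(α+1) = 11.3/9.1 = 1.242.
Mean = β/(α−1) = 11.3/7.1 = 1.592.
Right-skewed posterior ⇒ mode < mean.

MAP = 1.242, posterior mean = 1.592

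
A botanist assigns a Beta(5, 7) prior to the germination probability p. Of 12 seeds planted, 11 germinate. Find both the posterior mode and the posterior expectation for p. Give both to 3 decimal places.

Posterior: Beta(5+11, 7+1) = Beta(16, 8).
Mode = (16−1)/(16+8−2) = 15/22 = 0.682.
Mean = 16/(16+8) = 16/24 = 0.667.

posterior mode = 0.682, posterior expectation = 0.667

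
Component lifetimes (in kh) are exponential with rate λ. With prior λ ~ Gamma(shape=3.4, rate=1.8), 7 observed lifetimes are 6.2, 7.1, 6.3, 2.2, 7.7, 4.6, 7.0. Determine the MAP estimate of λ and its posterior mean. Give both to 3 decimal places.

Σ times = 41.1. Posterior: Gamma(shape = 3.4+7 = 10.4, rate = 1.8+41.1 = 42.9).
Mode = (α−1)/β = 9.4/42.9 = 0.219.
Mean = α/β = 10.4/42.9 = 0.242.

MAP = 0.219, posterior mean = 0.242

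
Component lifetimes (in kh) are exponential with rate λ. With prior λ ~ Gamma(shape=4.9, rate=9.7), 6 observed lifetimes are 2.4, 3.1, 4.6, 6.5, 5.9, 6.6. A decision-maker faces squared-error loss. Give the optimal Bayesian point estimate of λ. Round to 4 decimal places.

Σ times = 29.1. Posterior: Gamma(shape = 4.9+6 = 10.9, rate = 9.7+29.1 = 38.8).
Mode = (α−1)/β = 9.9/38.8 = 0.2552.
Mean = α/β = 10.9/38.8 = 0.2809.
Squared-error loss ⇒ the optimal estimator is the posterior mean.

0.2809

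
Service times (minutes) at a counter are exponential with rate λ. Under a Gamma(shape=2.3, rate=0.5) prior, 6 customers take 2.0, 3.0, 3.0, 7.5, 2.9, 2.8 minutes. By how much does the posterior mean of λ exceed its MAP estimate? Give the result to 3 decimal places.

0.046

Σ times = 21.2. Posterior: Gamma(shape = 2.3+6 = 8.3, rate = 0.5+21.2 = 21.7).
Mode = (α−1)/β = 7.3/21.7 = 0.336.
Mean = α/β = 8.3/21.7 = 0.382.
Difference = 0.382 − 0.336 = 0.046.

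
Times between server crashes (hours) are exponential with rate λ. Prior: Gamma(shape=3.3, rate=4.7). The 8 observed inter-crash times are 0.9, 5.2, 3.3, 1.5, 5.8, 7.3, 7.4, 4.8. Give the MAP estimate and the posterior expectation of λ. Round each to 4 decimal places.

Σ times = 36.2. Posterior: Gamma(shape = 3.3+8 = 11.3, rate = 4.7+36.2 = 40.9).
Mode = (α−1)/β = 10.3/40.9 = 0.2518.
Mean = α/β = 11.3/40.9 = 0.2763.

MAP estimate = 0.2518, posterior expectation = 0.2763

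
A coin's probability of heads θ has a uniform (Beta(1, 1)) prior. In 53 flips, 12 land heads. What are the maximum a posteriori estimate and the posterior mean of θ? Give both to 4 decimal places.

MAP: 0.2264. Posterior mean: 0.2364.

Posterior: Beta(1+12, 1+41) = Beta(13, 42).
Mode = (13−1)/(13+42−2) = 12/53 = 0.2264.
Mean = 13/(13+42) = 13/55 = 0.2364.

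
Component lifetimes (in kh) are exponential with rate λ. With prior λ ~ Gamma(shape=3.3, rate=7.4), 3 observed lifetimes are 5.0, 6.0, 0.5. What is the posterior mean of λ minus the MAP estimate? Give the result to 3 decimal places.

Σ times = 11.5. Posterior: Gamma(shape = 3.3+3 = 6.3, rate = 7.4+11.5 = 18.9).
Mode = (α−1)/β = 5.3/18.9 = 0.280.
Mean = α/β = 6.3/18.9 = 0.333.
Difference = 0.333 − 0.280 = 0.053.
Mean > mode: the posterior has a right tail.

0.053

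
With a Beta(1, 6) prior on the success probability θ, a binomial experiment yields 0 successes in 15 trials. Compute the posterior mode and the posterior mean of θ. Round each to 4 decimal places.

Posterior: Beta(1+0, 6+15) = Beta(1, 21).
Since α = 1 ≤ 1 and β > 1, the Beta density is monotone decreasing on [0,1]; the mode is at 0.
Mean = 1/(1+21) = 0.0455.
Mean > mode: the posterior has a right tail.

MAP = 0.0000, posterior mean = 0.0455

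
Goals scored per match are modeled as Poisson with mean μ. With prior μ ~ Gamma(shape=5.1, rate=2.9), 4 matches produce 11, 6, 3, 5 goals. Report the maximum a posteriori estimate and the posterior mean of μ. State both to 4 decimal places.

Σ counts = 25. Posterior: Gamma(shape = 5.1+25 = 30.1, rate = 2.9+4 = 6.9).
Mode = (α−1)/β = 29.1/6.9 = 4.2174.
Mean = α/β = 30.1/6.9 = 4.3623.

μ_MAP = 4.2174, E[μ|data] = 4.3623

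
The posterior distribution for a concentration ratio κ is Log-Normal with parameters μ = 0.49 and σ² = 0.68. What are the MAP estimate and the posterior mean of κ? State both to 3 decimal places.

MAP = 0.827; posterior mean = 2.293

Mode = exp(μ − σ²) = exp(-0.19) = 0.827.
Mean = exp(μ + σ²/2) = exp(0.830) = 2.293.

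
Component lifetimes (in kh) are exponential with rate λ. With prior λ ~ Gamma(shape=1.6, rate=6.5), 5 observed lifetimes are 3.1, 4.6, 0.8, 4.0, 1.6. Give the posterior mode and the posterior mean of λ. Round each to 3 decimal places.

Σ times = 14.1. Posterior: Gamma(shape = 1.6+5 = 6.6, rate = 6.5+14.1 = 20.6).
Mode = (α−1)/β = 5.6/20.6 = 0.272.
Mean = α/β = 6.6/20.6 = 0.320.
Right-skewed posterior ⇒ mode < mean.

MAP = 0.272, posterior mean = 0.320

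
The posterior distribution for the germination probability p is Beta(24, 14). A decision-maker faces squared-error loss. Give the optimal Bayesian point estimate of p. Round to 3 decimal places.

Mode = (24−1)/(24+14−2) = 23/36 = 0.639.
Mean = 24/(24+14) = 24/38 = 0.632.
Squared-error loss ⇒ the optimal estimator is the posterior mean.

0.632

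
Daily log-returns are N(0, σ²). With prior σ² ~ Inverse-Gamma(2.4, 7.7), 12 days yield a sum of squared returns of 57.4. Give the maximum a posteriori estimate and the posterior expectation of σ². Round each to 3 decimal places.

Posterior: Inverse-Gamma(shape = 2.4+12/2 = 8.4, scale = 7.7+57.4/2 = 36.4).
Mode = β/(α+1) = 36.4/9.4 = 3.872.
Mean = β/(α−1) = 36.4/7.4 = 4.919.
The mean is pulled above the mode by the posterior's right skew.

maximum a posteriori estimate = 3.872, posterior expectation = 4.919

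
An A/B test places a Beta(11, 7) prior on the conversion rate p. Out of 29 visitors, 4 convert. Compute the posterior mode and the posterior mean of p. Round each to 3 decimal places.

Posterior: Beta(11+4, 7+25) = Beta(15, 32).
Mode = (15−1)/(15+32−2) = 14/45 = 0.311.
Mean = 15/(15+32) = 15/47 = 0.319.

MAP: 0.311. Posterior mean: 0.319.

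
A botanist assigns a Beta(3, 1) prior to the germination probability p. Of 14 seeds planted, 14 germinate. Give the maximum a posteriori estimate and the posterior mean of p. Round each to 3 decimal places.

p_MAP = 1.000, E[p|data] = 0.944

Posterior: Beta(3+14, 1+0) = Beta(17, 1).
Since β = 1 ≤ 1 and α > 1, the Beta density is monotone increasing on [0,1]; the mode is at 1.
Mean = 17/(17+1) = 0.944.
The posterior is left-skewed, so the mode exceeds the mean.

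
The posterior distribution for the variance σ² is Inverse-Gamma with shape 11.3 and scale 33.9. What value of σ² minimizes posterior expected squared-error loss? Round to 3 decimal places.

3.291

Mode = β/(α+1) = 33.9/12.3 = 2.756.
Mean = β/(α−1) = 33.9/10.3 = 3.291.
Squared-error loss ⇒ the optimal estimator is the posterior mean.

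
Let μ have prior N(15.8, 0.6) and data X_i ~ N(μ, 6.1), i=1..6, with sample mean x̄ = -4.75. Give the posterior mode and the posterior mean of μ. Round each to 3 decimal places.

Posterior for μ is Normal. Precision-weighted mean: (1/0.6·15.8 + 6/6.1·-4.75) / (1/0.6 + 6/6.1) = 8.173.
A Normal posterior is symmetric, so mode = mean.

posterior mode = 8.173, posterior mean = 8.173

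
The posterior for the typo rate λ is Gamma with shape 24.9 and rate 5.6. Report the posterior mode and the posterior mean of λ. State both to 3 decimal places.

MAP = 4.268; posterior mean = 4.446

Mode = (α−1)/β = 23.9/5.6 = 4.268.
Mean = α/β = 24.9/5.6 = 4.446.
The mean is pulled above the mode by the posterior's right skew.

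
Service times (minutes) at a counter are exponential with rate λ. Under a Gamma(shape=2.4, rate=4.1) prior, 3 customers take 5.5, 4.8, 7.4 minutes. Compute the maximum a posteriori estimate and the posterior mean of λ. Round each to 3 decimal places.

λ_MAP = 0.202, E[λ|data] = 0.248

Σ times = 17.7. Posterior: Gamma(shape = 2.4+3 = 5.4, rate = 4.1+17.7 = 21.8).
Mode = (α−1)/β = 4.4/21.8 = 0.202.
Mean = α/β = 5.4/21.8 = 0.248.
The posterior is right-skewed, so the mean exceeds the mode.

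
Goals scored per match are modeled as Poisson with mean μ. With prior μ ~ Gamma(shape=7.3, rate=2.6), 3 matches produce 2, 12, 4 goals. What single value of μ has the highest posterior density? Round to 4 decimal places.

Σ counts = 18. Posterior: Gamma(shape = 7.3+18 = 25.3, rate = 2.6+3 = 5.6).
Mode = (α−1)/β = 24.3/5.6 = 4.3393.
Mean = α/β = 25.3/5.6 = 4.5179.
This is the posterior mode — the MAP estimate.

4.3393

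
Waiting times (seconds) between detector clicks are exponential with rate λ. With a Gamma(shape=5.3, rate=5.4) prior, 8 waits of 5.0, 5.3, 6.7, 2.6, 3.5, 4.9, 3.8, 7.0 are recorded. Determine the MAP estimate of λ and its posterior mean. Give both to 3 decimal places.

λ_MAP = 0.278, E[λ|data] = 0.301

Σ times = 38.8. Posterior: Gamma(shape = 5.3+8 = 13.3, rate = 5.4+38.8 = 44.2).
Mode = (α−1)/β = 12.3/44.2 = 0.278.
Mean = α/β = 13.3/44.2 = 0.301.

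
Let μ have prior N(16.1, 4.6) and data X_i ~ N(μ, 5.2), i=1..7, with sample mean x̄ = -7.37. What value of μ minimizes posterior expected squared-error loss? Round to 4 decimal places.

-4.1068

Posterior for μ is Normal. Precision-weighted mean: (1/4.6·16.1 + 7/5.2·-7.37) / (1/4.6 + 7/5.2) = -4.1068.
A Normal posterior is symmetric, so mode = mean.
Squared-error loss ⇒ the optimal estimator is the posterior mean.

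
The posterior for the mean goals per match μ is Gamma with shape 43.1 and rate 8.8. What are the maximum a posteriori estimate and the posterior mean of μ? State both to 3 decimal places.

MAP = 4.784, posterior mean = 4.898

Mode = (α−1)/β = 42.1/8.8 = 4.784.
Mean = α/β = 43.1/8.8 = 4.898.
The mean is pulled above the mode by the posterior's right skew.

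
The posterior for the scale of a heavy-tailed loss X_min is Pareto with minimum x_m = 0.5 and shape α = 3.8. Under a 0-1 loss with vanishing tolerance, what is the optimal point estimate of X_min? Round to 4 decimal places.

0.5000

The Pareto density is strictly decreasing on [x_m, ∞), so the mode is x_m = 0.5000.
Mean = α·x_m/(α−1) = 3.8·0.5/2.8 = 0.6786.
This is the posterior mode — the MAP estimate.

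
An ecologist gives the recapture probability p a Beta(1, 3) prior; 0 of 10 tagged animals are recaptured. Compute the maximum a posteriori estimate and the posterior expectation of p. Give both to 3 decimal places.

MAP: 0.000. Posterior mean: 0.071.

Posterior: Beta(1+0, 3+10) = Beta(1, 13).
Since α = 1 ≤ 1 and β > 1, the Beta density is monotone decreasing on [0,1]; the mode is at 0.
Mean = 1/(1+13) = 0.071.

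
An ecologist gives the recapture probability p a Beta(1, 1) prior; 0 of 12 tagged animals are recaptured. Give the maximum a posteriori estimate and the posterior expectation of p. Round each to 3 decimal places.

Posterior: Beta(1+0, 1+12) = Beta(1, 13).
Since α = 1 ≤ 1 and β > 1, the Beta density is monotone decreasing on [0,1]; the mode is at 0.
Mean = 1/(1+13) = 0.071.

MAP = 0.000; posterior mean = 0.071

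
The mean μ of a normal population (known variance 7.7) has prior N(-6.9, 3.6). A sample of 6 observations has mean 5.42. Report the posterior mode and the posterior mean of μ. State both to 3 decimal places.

Posterior for μ is Normal. Precision-weighted mean: (1/3.6·-6.9 + 6/7.7·5.42) / (1/3.6 + 6/7.7) = 2.182.
A Normal posterior is symmetric, so mode = mean.

MAP = 2.182; posterior mean = 2.182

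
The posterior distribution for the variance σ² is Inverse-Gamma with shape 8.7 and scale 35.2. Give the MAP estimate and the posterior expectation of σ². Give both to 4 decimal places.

MAP: 3.6289. Posterior mean: 4.5714.

Mode = β/(α+1) = 35.2/9.7 = 3.6289.
Mean = β/(α−1) = 35.2/7.7 = 4.5714.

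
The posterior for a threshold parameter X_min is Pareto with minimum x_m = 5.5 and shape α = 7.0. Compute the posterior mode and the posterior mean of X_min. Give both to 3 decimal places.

The Pareto density is strictly decreasing on [x_m, ∞), so the mode is x_m = 5.500.
Mean = α·x_m/(α−1) = 7.0·5.5/6.0 = 6.417.
The posterior is right-skewed, so the mean exceeds the mode.

X_min_MAP = 5.500, E[X_min|data] = 6.417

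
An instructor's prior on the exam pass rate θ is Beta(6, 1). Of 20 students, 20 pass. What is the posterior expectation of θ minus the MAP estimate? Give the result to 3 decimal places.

-0.037

Posterior: Beta(6+20, 1+0) = Beta(26, 1).
Since β = 1 ≤ 1 and α > 1, the Beta density is monotone increasing on [0,1]; the mode is at 1.
Mean = 26/(26+1) = 0.963.
Difference = 0.963 − 1.000 = -0.037.
The posterior is left-skewed, so the mode exceeds the mean.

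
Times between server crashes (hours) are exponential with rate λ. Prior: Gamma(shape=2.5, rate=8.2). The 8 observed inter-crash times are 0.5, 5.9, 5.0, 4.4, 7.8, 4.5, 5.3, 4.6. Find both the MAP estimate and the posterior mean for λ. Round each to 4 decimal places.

MAP: 0.2056. Posterior mean: 0.2273.

Σ times = 38.0. Posterior: Gamma(shape = 2.5+8 = 10.5, rate = 8.2+38.0 = 46.2).
Mode = (α−1)/β = 9.5/46.2 = 0.2056.
Mean = α/β = 10.5/46.2 = 0.2273.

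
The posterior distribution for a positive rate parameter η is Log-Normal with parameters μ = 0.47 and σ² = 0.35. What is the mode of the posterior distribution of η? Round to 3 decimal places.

Mode = exp(μ − σ²) = exp(0.12) = 1.127.
Mean = exp(μ + σ²/2) = exp(0.645) = 1.906.
This is the posterior mode — the MAP estimate.

1.127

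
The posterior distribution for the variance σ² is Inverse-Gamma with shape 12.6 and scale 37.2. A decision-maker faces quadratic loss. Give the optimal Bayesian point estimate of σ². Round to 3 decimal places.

3.207

Mode = β/(α+1) = 37.2/13.6 = 2.735.
Mean = β/(α−1) = 37.2/11.6 = 3.207.
Quadratic loss ⇒ the optimal estimator is the posterior mean.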